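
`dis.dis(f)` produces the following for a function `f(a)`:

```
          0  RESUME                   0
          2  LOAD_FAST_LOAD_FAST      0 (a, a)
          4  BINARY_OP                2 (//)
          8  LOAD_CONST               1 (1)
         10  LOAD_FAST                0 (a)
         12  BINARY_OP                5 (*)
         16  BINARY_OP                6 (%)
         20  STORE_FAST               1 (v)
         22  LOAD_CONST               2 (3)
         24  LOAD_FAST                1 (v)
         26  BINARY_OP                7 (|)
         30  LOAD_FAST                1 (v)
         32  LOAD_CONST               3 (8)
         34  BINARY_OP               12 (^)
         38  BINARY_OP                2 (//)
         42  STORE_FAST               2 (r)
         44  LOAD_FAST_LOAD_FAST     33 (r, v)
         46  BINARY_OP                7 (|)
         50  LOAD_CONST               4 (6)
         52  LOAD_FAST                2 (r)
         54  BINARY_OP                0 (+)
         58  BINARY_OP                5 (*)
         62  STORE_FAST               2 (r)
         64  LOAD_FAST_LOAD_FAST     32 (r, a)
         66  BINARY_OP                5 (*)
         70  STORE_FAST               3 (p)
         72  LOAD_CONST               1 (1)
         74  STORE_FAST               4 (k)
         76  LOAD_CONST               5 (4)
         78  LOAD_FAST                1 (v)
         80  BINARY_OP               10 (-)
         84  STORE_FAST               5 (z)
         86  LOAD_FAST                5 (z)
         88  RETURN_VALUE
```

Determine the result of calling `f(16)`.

3

LOAD_FAST_LOAD_FAST a,a → push 16,16. Stack: [16, 16]
BINARY_OP // → 16 // 16 = 1. Stack: [1]
LOAD_CONST → push 1. Stack: [1, 1]
LOAD_FAST a → push 16. Stack: [1, 1, 16]
BINARY_OP * → 1 * 16 = 16. Stack: [1, 16]
BINARY_OP % → 1 % 16 = 1. Stack: [1]
STORE_FAST v → v=1. Stack: []
LOAD_CONST → push 3. Stack: [3]
LOAD_FAST v → push 1. Stack: [3, 1]
BINARY_OP | → 3 | 1 = 3. Stack: [3]
LOAD_FAST v → push 1. Stack: [3, 1]
LOAD_CONST → push 8. Stack: [3, 1, 8]
BINARY_OP ^ → 1 ^ 8 = 9. Stack: [3, 9]
BINARY_OP // → 3 // 9 = 0. Stack: [0]
STORE_FAST r → r=0. Stack: []
LOAD_FAST_LOAD_FAST r,v → push 0,1. Stack: [0, 1]
BINARY_OP | → 0 | 1 = 1. Stack: [1]
LOAD_CONST → push 6. Stack: [1, 6]
LOAD_FAST r → push 0. Stack: [1, 6, 0]
BINARY_OP + → 6 + 0 = 6. Stack: [1, 6]
BINARY_OP * → 1 * 6 = 6. Stack: [6]
STORE_FAST r → r=6. Stack: []
LOAD_FAST_LOAD_FAST r,a → push 6,16. Stack: [6, 16]
BINARY_OP * → 6 * 16 = 96. Stack: [96]
STORE_FAST p → p=96. Stack: []
LOAD_CONST → push 1. Stack: [1]
STORE_FAST k → k=1. Stack: []
LOAD_CONST → push 4. Stack: [4]
LOAD_FAST v → push 1. Stack: [4, 1]
BINARY_OP - → 4 - 1 = 3. Stack: [3]
STORE_FAST z → z=3. Stack: []
LOAD_FAST z → push 3. Stack: [3]
RETURN_VALUE → return 3.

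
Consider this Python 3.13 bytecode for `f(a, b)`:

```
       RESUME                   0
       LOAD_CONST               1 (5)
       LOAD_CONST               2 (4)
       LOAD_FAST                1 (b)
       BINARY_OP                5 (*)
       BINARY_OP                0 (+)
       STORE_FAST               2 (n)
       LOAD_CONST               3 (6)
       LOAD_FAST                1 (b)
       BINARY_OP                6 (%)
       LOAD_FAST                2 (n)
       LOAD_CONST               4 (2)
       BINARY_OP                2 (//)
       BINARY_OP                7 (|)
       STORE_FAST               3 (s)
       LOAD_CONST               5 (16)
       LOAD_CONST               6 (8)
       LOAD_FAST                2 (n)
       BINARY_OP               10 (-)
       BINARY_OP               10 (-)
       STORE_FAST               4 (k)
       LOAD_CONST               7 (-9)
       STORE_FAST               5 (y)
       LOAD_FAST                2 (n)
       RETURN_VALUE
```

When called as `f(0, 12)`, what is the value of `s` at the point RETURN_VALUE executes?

LOAD_CONST → push 5. Stack: [5]
LOAD_CONST → push 4. Stack: [5, 4]
LOAD_FAST b → push 12. Stack: [5, 4, 12]
BINARY_OP * → 4 * 12 = 48. Stack: [5, 48]
BINARY_OP + → 5 + 48 = 53. Stack: [53]
STORE_FAST n → n=53. Stack: []
LOAD_CONST → push 6. Stack: [6]
LOAD_FAST b → push 12. Stack: [6, 12]
BINARY_OP % → 6 % 12 = 6. Stack: [6]
LOAD_FAST n → push 53. Stack: [6, 53]
LOAD_CONST → push 2. Stack: [6, 53, 2]
BINARY_OP // → 53 // 2 = 26. Stack: [6, 26]
BINARY_OP | → 6 | 26 = 30. Stack: [30]
STORE_FAST s → s=30. Stack: []
LOAD_CONST → push 16. Stack: [16]
LOAD_CONST → push 8. Stack: [16, 8]
LOAD_FAST n → push 53. Stack: [16, 8, 53]
BINARY_OP - → 8 - 53 = -45. Stack: [16, -45]
BINARY_OP - → 16 - -45 = 61. Stack: [61]
STORE_FAST k → k=61. Stack: []
LOAD_CONST → push -9. Stack: [-9]
STORE_FAST y → y=-9. Stack: []
LOAD_FAST n → push 53. Stack: [53]
RETURN_VALUE → return 53.

30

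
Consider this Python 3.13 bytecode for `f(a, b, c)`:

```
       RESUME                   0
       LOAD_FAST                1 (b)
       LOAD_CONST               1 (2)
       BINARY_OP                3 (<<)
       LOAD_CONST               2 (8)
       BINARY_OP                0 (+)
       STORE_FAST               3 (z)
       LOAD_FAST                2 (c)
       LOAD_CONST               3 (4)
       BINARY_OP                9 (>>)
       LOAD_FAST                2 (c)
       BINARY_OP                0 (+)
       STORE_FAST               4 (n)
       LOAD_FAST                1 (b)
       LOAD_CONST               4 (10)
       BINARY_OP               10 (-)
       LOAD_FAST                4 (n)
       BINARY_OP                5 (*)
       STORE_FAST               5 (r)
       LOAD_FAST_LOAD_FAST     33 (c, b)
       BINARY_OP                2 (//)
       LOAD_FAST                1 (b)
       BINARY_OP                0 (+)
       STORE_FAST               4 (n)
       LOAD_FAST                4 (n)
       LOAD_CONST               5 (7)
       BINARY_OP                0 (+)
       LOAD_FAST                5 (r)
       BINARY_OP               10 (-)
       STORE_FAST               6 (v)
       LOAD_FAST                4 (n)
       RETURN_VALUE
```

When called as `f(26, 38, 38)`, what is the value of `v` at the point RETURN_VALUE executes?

-1074

LOAD_FAST b → push 38. Stack: [38]
LOAD_CONST → push 2. Stack: [38, 2]
BINARY_OP << → 38 << 2 = 152. Stack: [152]
LOAD_CONST → push 8. Stack: [152, 8]
BINARY_OP + → 152 + 8 = 160. Stack: [160]
STORE_FAST z → z=160. Stack: []
LOAD_FAST c → push 38. Stack: [38]
LOAD_CONST → push 4. Stack: [38, 4]
BINARY_OP >> → 38 >> 4 = 2. Stack: [2]
LOAD_FAST c → push 38. Stack: [2, 38]
BINARY_OP + → 2 + 38 = 40. Stack: [40]
STORE_FAST n → n=40. Stack: []
LOAD_FAST b → push 38. Stack: [38]
LOAD_CONST → push 10. Stack: [38, 10]
BINARY_OP - → 38 - 10 = 28. Stack: [28]
LOAD_FAST n → push 40. Stack: [28, 40]
BINARY_OP * → 28 * 40 = 1120. Stack: [1120]
STORE_FAST r → r=1120. Stack: []
LOAD_FAST_LOAD_FAST c,b → push 38,38. Stack: [38, 38]
BINARY_OP // → 38 // 38 = 1. Stack: [1]
LOAD_FAST b → push 38. Stack: [1, 38]
BINARY_OP + → 1 + 38 = 39. Stack: [39]
STORE_FAST n → n=39. Stack: []
LOAD_FAST n → push 39. Stack: [39]
LOAD_CONST → push 7. Stack: [39, 7]
BINARY_OP + → 39 + 7 = 46. Stack: [46]
LOAD_FAST r → push 1120. Stack: [46, 1120]
BINARY_OP - → 46 - 1120 = -1074. Stack: [-1074]
STORE_FAST v → v=-1074. Stack: []
LOAD_FAST n → push 39. Stack: [39]
RETURN_VALUE → return 39.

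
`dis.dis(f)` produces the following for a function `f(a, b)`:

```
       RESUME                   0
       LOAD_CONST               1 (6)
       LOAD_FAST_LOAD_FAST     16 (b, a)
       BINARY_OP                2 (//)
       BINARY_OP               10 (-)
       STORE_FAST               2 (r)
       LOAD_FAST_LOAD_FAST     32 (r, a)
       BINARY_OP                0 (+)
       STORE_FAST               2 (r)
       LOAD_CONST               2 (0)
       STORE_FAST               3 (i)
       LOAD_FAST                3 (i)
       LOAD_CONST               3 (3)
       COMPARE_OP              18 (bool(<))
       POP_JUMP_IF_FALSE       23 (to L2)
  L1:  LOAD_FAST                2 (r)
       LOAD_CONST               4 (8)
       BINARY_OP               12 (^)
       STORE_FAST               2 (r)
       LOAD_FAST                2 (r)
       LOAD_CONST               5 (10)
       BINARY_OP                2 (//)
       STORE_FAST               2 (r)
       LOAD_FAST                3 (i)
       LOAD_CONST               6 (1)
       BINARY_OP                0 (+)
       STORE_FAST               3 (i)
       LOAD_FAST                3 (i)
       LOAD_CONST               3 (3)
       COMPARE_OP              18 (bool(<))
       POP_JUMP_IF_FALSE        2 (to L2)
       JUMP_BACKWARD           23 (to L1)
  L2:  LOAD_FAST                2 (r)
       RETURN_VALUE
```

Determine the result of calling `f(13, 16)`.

LOAD_CONST → push 6. Stack: [6]
LOAD_FAST_LOAD_FAST b,a → push 16,13. Stack: [6, 16, 13]
BINARY_OP // → 16 // 13 = 1. Stack: [6, 1]
BINARY_OP - → 6 - 1 = 5. Stack: [5]
STORE_FAST r → r=5. Stack: []
LOAD_FAST_LOAD_FAST r,a → push 5,13. Stack: [5, 13]
BINARY_OP + → 5 + 13 = 18. Stack: [18]
STORE_FAST r → r=18. Stack: []
LOAD_CONST → push 0. Stack: [0]
STORE_FAST i → i=0. Stack: []
LOAD_FAST i → push 0. Stack: [0]
LOAD_CONST → push 3. Stack: [0, 3]
COMPARE_OP bool(<) → 0 vs 3 = True. Stack: [True]
POP_JUMP_IF_FALSE → pop True; no jump. Stack: []
LOAD_FAST r → push 18. Stack: [18]
LOAD_CONST → push 8. Stack: [18, 8]
BINARY_OP ^ → 18 ^ 8 = 26. Stack: [26]
STORE_FAST r → r=26. Stack: []
LOAD_FAST r → push 26. Stack: [26]
LOAD_CONST → push 10. Stack: [26, 10]
BINARY_OP // → 26 // 10 = 2. Stack: [2]
STORE_FAST r → r=2. Stack: []
LOAD_FAST i → push 0. Stack: [0]
LOAD_CONST → push 1. Stack: [0, 1]
BINARY_OP + → 0 + 1 = 1. Stack: [1]
STORE_FAST i → i=1. Stack: []
LOAD_FAST i → push 1. Stack: [1]
LOAD_CONST → push 3. Stack: [1, 3]
COMPARE_OP bool(<) → 1 vs 3 = True. Stack: [True]
POP_JUMP_IF_FALSE → pop True; no jump. Stack: []
LOAD_FAST r → push 2. Stack: [2]
LOAD_CONST → push 8. Stack: [2, 8]
BINARY_OP ^ → 2 ^ 8 = 10. Stack: [10]
STORE_FAST r → r=10. Stack: []
LOAD_FAST r → push 10. Stack: [10]
LOAD_CONST → push 10. Stack: [10, 10]
BINARY_OP // → 10 // 10 = 1. Stack: [1]
STORE_FAST r → r=1. Stack: []
LOAD_FAST i → push 1. Stack: [1]
LOAD_CONST → push 1. Stack: [1, 1]
BINARY_OP + → 1 + 1 = 2. Stack: [2]
STORE_FAST i → i=2. Stack: []
LOAD_FAST i → push 2. Stack: [2]
LOAD_CONST → push 3. Stack: [2, 3]
COMPARE_OP bool(<) → 2 vs 3 = True. Stack: [True]
POP_JUMP_IF_FALSE → pop True; no jump. Stack: []
LOAD_FAST r → push 1. Stack: [1]
LOAD_CONST → push 8. Stack: [1, 8]
BINARY_OP ^ → 1 ^ 8 = 9. Stack: [9]
STORE_FAST r → r=9. Stack: []
LOAD_FAST r → push 9. Stack: [9]
LOAD_CONST → push 10. Stack: [9, 10]
BINARY_OP // → 9 // 10 = 0. Stack: [0]
STORE_FAST r → r=0. Stack: []
LOAD_FAST i → push 2. Stack: [2]
LOAD_CONST → push 1. Stack: [2, 1]
BINARY_OP + → 2 + 1 = 3. Stack: [3]
STORE_FAST i → i=3. Stack: []
LOAD_FAST i → push 3. Stack: [3]
LOAD_CONST → push 3. Stack: [3, 3]
COMPARE_OP bool(<) → 3 vs 3 = False. Stack: [False]
POP_JUMP_IF_FALSE → pop False; jump. Stack: []
LOAD_FAST r → push 0. Stack: [0]
RETURN_VALUE → return 0.

0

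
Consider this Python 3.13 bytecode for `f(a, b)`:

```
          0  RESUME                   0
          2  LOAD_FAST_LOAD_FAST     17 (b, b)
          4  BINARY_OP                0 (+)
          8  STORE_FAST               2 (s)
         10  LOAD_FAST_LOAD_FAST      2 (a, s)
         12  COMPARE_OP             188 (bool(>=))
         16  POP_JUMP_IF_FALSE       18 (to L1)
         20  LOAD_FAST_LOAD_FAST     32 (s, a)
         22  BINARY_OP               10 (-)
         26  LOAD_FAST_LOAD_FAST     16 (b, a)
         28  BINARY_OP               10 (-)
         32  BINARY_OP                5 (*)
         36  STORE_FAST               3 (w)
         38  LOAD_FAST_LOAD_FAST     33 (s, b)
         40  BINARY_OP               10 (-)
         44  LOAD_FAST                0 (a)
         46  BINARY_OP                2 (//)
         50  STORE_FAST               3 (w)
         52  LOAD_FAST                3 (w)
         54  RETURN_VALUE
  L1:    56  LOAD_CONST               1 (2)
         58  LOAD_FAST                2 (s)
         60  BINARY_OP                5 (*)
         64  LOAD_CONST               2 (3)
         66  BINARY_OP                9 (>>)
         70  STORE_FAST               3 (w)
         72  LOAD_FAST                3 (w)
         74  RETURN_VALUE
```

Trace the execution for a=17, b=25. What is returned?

12

LOAD_FAST_LOAD_FAST b,b → push 25,25. Stack: [25, 25]
BINARY_OP + → 25 + 25 = 50. Stack: [50]
STORE_FAST s → s=50. Stack: []
LOAD_FAST_LOAD_FAST a,s → push 17,50. Stack: [17, 50]
COMPARE_OP bool(>=) → 17 vs 50 = False. Stack: [False]
POP_JUMP_IF_FALSE → pop False; jump. Stack: []
LOAD_CONST → push 2. Stack: [2]
LOAD_FAST s → push 50. Stack: [2, 50]
BINARY_OP * → 2 * 50 = 100. Stack: [100]
LOAD_CONST → push 3. Stack: [100, 3]
BINARY_OP >> → 100 >> 3 = 12. Stack: [12]
STORE_FAST w → w=12. Stack: []
LOAD_FAST w → push 12. Stack: [12]
RETURN_VALUE → return 12.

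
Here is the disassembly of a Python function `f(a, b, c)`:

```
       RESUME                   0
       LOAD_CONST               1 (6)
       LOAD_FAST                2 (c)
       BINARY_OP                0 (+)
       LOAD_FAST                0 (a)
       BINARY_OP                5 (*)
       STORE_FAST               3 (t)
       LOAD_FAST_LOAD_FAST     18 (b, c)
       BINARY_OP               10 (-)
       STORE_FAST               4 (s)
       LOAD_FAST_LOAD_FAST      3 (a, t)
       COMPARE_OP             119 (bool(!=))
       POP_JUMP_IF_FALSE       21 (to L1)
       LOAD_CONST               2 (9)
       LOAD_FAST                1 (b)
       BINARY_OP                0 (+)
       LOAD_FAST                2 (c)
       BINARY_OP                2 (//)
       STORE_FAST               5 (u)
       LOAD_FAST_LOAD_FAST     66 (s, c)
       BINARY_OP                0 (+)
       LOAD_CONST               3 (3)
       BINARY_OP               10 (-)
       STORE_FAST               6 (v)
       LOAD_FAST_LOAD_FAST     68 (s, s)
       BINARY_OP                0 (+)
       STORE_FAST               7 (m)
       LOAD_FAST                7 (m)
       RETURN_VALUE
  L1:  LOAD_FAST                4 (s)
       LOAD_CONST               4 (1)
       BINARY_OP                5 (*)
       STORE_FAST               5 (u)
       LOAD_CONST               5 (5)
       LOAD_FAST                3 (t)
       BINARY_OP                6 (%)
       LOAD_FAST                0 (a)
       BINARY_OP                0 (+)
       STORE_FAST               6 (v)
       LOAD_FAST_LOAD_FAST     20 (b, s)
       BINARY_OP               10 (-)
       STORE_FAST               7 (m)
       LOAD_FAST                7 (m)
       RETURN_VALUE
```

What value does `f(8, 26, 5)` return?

LOAD_CONST → push 6. Stack: [6]
LOAD_FAST c → push 5. Stack: [6, 5]
BINARY_OP + → 6 + 5 = 11. Stack: [11]
LOAD_FAST a → push 8. Stack: [11, 8]
BINARY_OP * → 11 * 8 = 88. Stack: [88]
STORE_FAST t → t=88. Stack: []
LOAD_FAST_LOAD_FAST b,c → push 26,5. Stack: [26, 5]
BINARY_OP - → 26 - 5 = 21. Stack: [21]
STORE_FAST s → s=21. Stack: []
LOAD_FAST_LOAD_FAST a,t → push 8,88. Stack: [8, 88]
COMPARE_OP bool(!=) → 8 vs 88 = True. Stack: [True]
POP_JUMP_IF_FALSE → pop True; no jump. Stack: []
LOAD_CONST → push 9. Stack: [9]
LOAD_FAST b → push 26. Stack: [9, 26]
BINARY_OP + → 9 + 26 = 35. Stack: [35]
LOAD_FAST c → push 5. Stack: [35, 5]
BINARY_OP // → 35 // 5 = 7. Stack: [7]
STORE_FAST u → u=7. Stack: []
LOAD_FAST_LOAD_FAST s,c → push 21,5. Stack: [21, 5]
BINARY_OP + → 21 + 5 = 26. Stack: [26]
LOAD_CONST → push 3. Stack: [26, 3]
BINARY_OP - → 26 - 3 = 23. Stack: [23]
STORE_FAST v → v=23. Stack: []
LOAD_FAST_LOAD_FAST s,s → push 21,21. Stack: [21, 21]
BINARY_OP + → 21 + 21 = 42. Stack: [42]
STORE_FAST m → m=42. Stack: []
LOAD_FAST m → push 42. Stack: [42]
RETURN_VALUE → return 42.

42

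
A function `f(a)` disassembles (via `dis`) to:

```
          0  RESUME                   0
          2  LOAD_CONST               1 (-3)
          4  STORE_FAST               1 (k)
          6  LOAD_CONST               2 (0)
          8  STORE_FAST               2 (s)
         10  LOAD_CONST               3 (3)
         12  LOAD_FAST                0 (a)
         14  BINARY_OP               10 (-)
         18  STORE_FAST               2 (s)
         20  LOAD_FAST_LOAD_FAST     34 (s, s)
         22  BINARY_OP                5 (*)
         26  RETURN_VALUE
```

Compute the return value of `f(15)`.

144

LOAD_CONST → push -3. Stack: [-3]
STORE_FAST k → k=-3. Stack: []
LOAD_CONST → push 0. Stack: [0]
STORE_FAST s → s=0. Stack: []
LOAD_CONST → push 3. Stack: [3]
LOAD_FAST a → push 15. Stack: [3, 15]
BINARY_OP - → 3 - 15 = -12. Stack: [-12]
STORE_FAST s → s=-12. Stack: []
LOAD_FAST_LOAD_FAST s,s → push -12,-12. Stack: [-12, -12]
BINARY_OP * → -12 * -12 = 144. Stack: [144]
RETURN_VALUE → return 144.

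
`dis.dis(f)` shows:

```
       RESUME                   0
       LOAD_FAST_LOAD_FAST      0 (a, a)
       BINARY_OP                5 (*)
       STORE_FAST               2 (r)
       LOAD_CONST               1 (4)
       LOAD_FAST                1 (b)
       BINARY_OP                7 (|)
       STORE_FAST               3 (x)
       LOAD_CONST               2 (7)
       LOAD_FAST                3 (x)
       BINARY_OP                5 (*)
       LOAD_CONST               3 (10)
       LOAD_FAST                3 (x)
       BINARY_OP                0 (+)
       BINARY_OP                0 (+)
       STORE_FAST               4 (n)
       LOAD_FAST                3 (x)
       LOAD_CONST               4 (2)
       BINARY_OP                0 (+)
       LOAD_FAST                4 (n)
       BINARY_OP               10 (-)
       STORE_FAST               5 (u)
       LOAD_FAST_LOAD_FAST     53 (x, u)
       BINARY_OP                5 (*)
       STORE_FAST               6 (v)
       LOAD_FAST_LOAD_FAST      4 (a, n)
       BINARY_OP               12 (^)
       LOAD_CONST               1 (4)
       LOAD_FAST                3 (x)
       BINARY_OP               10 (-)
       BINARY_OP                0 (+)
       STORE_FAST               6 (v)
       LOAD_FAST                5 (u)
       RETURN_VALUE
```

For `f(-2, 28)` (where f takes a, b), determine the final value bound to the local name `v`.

LOAD_FAST_LOAD_FAST a,a → push -2,-2. Stack: [-2, -2]
BINARY_OP * → -2 * -2 = 4. Stack: [4]
STORE_FAST r → r=4. Stack: []
LOAD_CONST → push 4. Stack: [4]
LOAD_FAST b → push 28. Stack: [4, 28]
BINARY_OP | → 4 | 28 = 28. Stack: [28]
STORE_FAST x → x=28. Stack: []
LOAD_CONST → push 7. Stack: [7]
LOAD_FAST x → push 28. Stack: [7, 28]
BINARY_OP * → 7 * 28 = 196. Stack: [196]
LOAD_CONST → push 10. Stack: [196, 10]
LOAD_FAST x → push 28. Stack: [196, 10, 28]
BINARY_OP + → 10 + 28 = 38. Stack: [196, 38]
BINARY_OP + → 196 + 38 = 234. Stack: [234]
STORE_FAST n → n=234. Stack: []
LOAD_FAST x → push 28. Stack: [28]
LOAD_CONST → push 2. Stack: [28, 2]
BINARY_OP + → 28 + 2 = 30. Stack: [30]
LOAD_FAST n → push 234. Stack: [30, 234]
BINARY_OP - → 30 - 234 = -204. Stack: [-204]
STORE_FAST u → u=-204. Stack: []
LOAD_FAST_LOAD_FAST x,u → push 28,-204. Stack: [28, -204]
BINARY_OP * → 28 * -204 = -5712. Stack: [-5712]
STORE_FAST v → v=-5712. Stack: []
LOAD_FAST_LOAD_FAST a,n → push -2,234. Stack: [-2, 234]
BINARY_OP ^ → -2 ^ 234 = -236. Stack: [-236]
LOAD_CONST → push 4. Stack: [-236, 4]
LOAD_FAST x → push 28. Stack: [-236, 4, 28]
BINARY_OP - → 4 - 28 = -24. Stack: [-236, -24]
BINARY_OP + → -236 + -24 = -260. Stack: [-260]
STORE_FAST v → v=-260. Stack: []
LOAD_FAST u → push -204. Stack: [-204]
RETURN_VALUE → return -204.

-260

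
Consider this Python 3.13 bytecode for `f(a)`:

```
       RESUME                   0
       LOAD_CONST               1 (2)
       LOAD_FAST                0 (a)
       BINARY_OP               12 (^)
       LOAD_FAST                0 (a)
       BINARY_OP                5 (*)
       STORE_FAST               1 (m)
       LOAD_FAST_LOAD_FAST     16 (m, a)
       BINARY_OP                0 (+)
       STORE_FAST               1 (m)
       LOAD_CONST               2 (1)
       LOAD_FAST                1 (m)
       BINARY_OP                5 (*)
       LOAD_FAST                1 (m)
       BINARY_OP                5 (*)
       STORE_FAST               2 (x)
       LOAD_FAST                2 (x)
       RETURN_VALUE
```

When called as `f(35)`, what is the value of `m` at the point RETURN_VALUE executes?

LOAD_CONST → push 2. Stack: [2]
LOAD_FAST a → push 35. Stack: [2, 35]
BINARY_OP ^ → 2 ^ 35 = 33. Stack: [33]
LOAD_FAST a → push 35. Stack: [33, 35]
BINARY_OP * → 33 * 35 = 1155. Stack: [1155]
STORE_FAST m → m=1155. Stack: []
LOAD_FAST_LOAD_FAST m,a → push 1155,35. Stack: [1155, 35]
BINARY_OP + → 1155 + 35 = 1190. Stack: [1190]
STORE_FAST m → m=1190. Stack: []
LOAD_CONST → push 1. Stack: [1]
LOAD_FAST m → push 1190. Stack: [1, 1190]
BINARY_OP * → 1 * 1190 = 1190. Stack: [1190]
LOAD_FAST m → push 1190. Stack: [1190, 1190]
BINARY_OP * → 1190 * 1190 = 1416100. Stack: [1416100]
STORE_FAST x → x=1416100. Stack: []
LOAD_FAST x → push 1416100. Stack: [1416100]
RETURN_VALUE → return 1416100.

1190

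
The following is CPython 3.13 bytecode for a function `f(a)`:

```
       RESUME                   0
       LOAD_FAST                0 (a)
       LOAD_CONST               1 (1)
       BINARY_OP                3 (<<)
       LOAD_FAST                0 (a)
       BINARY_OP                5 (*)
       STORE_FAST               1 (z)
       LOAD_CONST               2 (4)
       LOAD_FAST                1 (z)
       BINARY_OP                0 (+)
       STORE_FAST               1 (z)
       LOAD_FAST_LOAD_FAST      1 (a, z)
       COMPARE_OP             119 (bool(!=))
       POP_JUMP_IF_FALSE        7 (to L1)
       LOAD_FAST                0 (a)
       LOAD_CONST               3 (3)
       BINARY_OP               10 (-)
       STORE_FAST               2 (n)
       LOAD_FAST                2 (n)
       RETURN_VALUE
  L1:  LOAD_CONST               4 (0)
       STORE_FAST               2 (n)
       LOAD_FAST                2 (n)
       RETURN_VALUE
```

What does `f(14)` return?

11

LOAD_FAST a → push 14. Stack: [14]
LOAD_CONST → push 1. Stack: [14, 1]
BINARY_OP << → 14 << 1 = 28. Stack: [28]
LOAD_FAST a → push 14. Stack: [28, 14]
BINARY_OP * → 28 * 14 = 392. Stack: [392]
STORE_FAST z → z=392. Stack: []
LOAD_CONST → push 4. Stack: [4]
LOAD_FAST z → push 392. Stack: [4, 392]
BINARY_OP + → 4 + 392 = 396. Stack: [396]
STORE_FAST z → z=396. Stack: []
LOAD_FAST_LOAD_FAST a,z → push 14,396. Stack: [14, 396]
COMPARE_OP bool(!=) → 14 vs 396 = True. Stack: [True]
POP_JUMP_IF_FALSE → pop True; no jump. Stack: []
LOAD_FAST a → push 14. Stack: [14]
LOAD_CONST → push 3. Stack: [14, 3]
BINARY_OP - → 14 - 3 = 11. Stack: [11]
STORE_FAST n → n=11. Stack: []
LOAD_FAST n → push 11. Stack: [11]
RETURN_VALUE → return 11.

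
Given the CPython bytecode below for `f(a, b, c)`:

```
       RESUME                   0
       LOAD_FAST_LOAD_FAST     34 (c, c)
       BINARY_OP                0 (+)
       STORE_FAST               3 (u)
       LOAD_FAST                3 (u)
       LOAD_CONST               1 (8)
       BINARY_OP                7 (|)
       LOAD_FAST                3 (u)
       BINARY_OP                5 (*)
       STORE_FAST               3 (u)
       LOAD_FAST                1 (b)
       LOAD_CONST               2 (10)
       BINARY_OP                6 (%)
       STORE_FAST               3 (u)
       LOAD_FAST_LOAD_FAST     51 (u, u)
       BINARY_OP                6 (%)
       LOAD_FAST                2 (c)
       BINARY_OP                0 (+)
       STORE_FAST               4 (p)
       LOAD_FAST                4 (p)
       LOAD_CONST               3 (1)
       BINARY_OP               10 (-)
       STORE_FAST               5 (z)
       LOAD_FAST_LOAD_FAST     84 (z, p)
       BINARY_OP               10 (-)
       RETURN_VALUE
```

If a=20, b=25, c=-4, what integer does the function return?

-1

LOAD_FAST_LOAD_FAST c,c → push -4,-4. Stack: [-4, -4]
BINARY_OP + → -4 + -4 = -8. Stack: [-8]
STORE_FAST u → u=-8. Stack: []
LOAD_FAST u → push -8. Stack: [-8]
LOAD_CONST → push 8. Stack: [-8, 8]
BINARY_OP | → -8 | 8 = -8. Stack: [-8]
LOAD_FAST u → push -8. Stack: [-8, -8]
BINARY_OP * → -8 * -8 = 64. Stack: [64]
STORE_FAST u → u=64. Stack: []
LOAD_FAST b → push 25. Stack: [25]
LOAD_CONST → push 10. Stack: [25, 10]
BINARY_OP % → 25 % 10 = 5. Stack: [5]
STORE_FAST u → u=5. Stack: []
LOAD_FAST_LOAD_FAST u,u → push 5,5. Stack: [5, 5]
BINARY_OP % → 5 % 5 = 0. Stack: [0]
LOAD_FAST c → push -4. Stack: [0, -4]
BINARY_OP + → 0 + -4 = -4. Stack: [-4]
STORE_FAST p → p=-4. Stack: []
LOAD_FAST p → push -4. Stack: [-4]
LOAD_CONST → push 1. Stack: [-4, 1]
BINARY_OP - → -4 - 1 = -5. Stack: [-5]
STORE_FAST z → z=-5. Stack: []
LOAD_FAST_LOAD_FAST z,p → push -5,-4. Stack: [-5, -4]
BINARY_OP - → -5 - -4 = -1. Stack: [-1]
RETURN_VALUE → return -1.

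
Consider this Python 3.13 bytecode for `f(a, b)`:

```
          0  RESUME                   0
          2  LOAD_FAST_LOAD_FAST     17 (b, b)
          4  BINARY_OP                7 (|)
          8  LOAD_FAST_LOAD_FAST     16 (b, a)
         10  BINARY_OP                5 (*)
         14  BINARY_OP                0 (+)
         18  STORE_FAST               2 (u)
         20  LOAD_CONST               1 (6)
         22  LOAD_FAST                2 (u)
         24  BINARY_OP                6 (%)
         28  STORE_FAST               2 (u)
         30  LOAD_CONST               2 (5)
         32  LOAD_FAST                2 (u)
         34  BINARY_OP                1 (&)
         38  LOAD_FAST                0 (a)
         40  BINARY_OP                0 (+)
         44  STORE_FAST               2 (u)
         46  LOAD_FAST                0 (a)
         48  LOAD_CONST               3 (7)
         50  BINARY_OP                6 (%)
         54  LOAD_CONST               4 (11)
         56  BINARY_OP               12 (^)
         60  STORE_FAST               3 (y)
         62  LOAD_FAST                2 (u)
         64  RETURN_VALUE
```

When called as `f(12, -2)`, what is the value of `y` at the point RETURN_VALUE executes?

14

LOAD_FAST_LOAD_FAST b,b → push -2,-2. Stack: [-2, -2]
BINARY_OP | → -2 | -2 = -2. Stack: [-2]
LOAD_FAST_LOAD_FAST b,a → push -2,12. Stack: [-2, -2, 12]
BINARY_OP * → -2 * 12 = -24. Stack: [-2, -24]
BINARY_OP + → -2 + -24 = -26. Stack: [-26]
STORE_FAST u → u=-26. Stack: []
LOAD_CONST → push 6. Stack: [6]
LOAD_FAST u → push -26. Stack: [6, -26]
BINARY_OP % → 6 % -26 = -20. Stack: [-20]
STORE_FAST u → u=-20. Stack: []
LOAD_CONST → push 5. Stack: [5]
LOAD_FAST u → push -20. Stack: [5, -20]
BINARY_OP & → 5 & -20 = 4. Stack: [4]
LOAD_FAST a → push 12. Stack: [4, 12]
BINARY_OP + → 4 + 12 = 16. Stack: [16]
STORE_FAST u → u=16. Stack: []
LOAD_FAST a → push 12. Stack: [12]
LOAD_CONST → push 7. Stack: [12, 7]
BINARY_OP % → 12 % 7 = 5. Stack: [5]
LOAD_CONST → push 11. Stack: [5, 11]
BINARY_OP ^ → 5 ^ 11 = 14. Stack: [14]
STORE_FAST y → y=14. Stack: []
LOAD_FAST u → push 16. Stack: [16]
RETURN_VALUE → return 16.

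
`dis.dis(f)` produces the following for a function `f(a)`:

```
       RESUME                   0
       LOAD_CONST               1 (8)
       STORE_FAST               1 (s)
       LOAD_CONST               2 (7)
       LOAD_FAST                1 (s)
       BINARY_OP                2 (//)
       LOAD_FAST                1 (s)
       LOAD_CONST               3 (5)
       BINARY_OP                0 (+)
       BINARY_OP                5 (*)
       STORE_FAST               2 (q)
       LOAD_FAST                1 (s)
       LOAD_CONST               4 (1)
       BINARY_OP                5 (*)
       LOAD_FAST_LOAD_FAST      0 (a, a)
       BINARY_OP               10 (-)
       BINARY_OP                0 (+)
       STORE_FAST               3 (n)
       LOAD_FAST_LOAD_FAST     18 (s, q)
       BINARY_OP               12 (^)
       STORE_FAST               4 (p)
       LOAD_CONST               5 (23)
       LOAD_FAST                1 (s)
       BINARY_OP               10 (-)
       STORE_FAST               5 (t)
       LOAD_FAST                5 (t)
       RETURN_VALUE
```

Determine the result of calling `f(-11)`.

15

LOAD_CONST → push 8. Stack: [8]
STORE_FAST s → s=8. Stack: []
LOAD_CONST → push 7. Stack: [7]
LOAD_FAST s → push 8. Stack: [7, 8]
BINARY_OP // → 7 // 8 = 0. Stack: [0]
LOAD_FAST s → push 8. Stack: [0, 8]
LOAD_CONST → push 5. Stack: [0, 8, 5]
BINARY_OP + → 8 + 5 = 13. Stack: [0, 13]
BINARY_OP * → 0 * 13 = 0. Stack: [0]
STORE_FAST q → q=0. Stack: []
LOAD_FAST s → push 8. Stack: [8]
LOAD_CONST → push 1. Stack: [8, 1]
BINARY_OP * → 8 * 1 = 8. Stack: [8]
LOAD_FAST_LOAD_FAST a,a → push -11,-11. Stack: [8, -11, -11]
BINARY_OP - → -11 - -11 = 0. Stack: [8, 0]
BINARY_OP + → 8 + 0 = 8. Stack: [8]
STORE_FAST n → n=8. Stack: []
LOAD_FAST_LOAD_FAST s,q → push 8,0. Stack: [8, 0]
BINARY_OP ^ → 8 ^ 0 = 8. Stack: [8]
STORE_FAST p → p=8. Stack: []
LOAD_CONST → push 23. Stack: [23]
LOAD_FAST s → push 8. Stack: [23, 8]
BINARY_OP - → 23 - 8 = 15. Stack: [15]
STORE_FAST t → t=15. Stack: []
LOAD_FAST t → push 15. Stack: [15]
RETURN_VALUE → return 15.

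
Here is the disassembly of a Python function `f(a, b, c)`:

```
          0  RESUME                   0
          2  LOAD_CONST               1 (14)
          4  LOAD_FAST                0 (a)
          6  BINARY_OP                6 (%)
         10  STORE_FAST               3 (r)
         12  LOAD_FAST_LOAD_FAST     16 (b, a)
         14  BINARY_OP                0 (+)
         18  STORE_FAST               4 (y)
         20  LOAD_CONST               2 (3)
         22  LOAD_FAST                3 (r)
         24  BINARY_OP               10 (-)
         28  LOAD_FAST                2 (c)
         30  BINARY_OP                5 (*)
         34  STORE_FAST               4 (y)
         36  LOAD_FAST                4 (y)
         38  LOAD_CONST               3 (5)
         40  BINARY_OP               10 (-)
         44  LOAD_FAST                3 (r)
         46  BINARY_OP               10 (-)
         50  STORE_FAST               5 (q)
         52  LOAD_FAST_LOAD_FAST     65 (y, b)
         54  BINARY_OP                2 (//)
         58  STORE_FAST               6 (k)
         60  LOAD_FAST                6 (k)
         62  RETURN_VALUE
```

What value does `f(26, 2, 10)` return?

-55

LOAD_CONST → push 14. Stack: [14]
LOAD_FAST a → push 26. Stack: [14, 26]
BINARY_OP % → 14 % 26 = 14. Stack: [14]
STORE_FAST r → r=14. Stack: []
LOAD_FAST_LOAD_FAST b,a → push 2,26. Stack: [2, 26]
BINARY_OP + → 2 + 26 = 28. Stack: [28]
STORE_FAST y → y=28. Stack: []
LOAD_CONST → push 3. Stack: [3]
LOAD_FAST r → push 14. Stack: [3, 14]
BINARY_OP - → 3 - 14 = -11. Stack: [-11]
LOAD_FAST c → push 10. Stack: [-11, 10]
BINARY_OP * → -11 * 10 = -110. Stack: [-110]
STORE_FAST y → y=-110. Stack: []
LOAD_FAST y → push -110. Stack: [-110]
LOAD_CONST → push 5. Stack: [-110, 5]
BINARY_OP - → -110 - 5 = -115. Stack: [-115]
LOAD_FAST r → push 14. Stack: [-115, 14]
BINARY_OP - → -115 - 14 = -129. Stack: [-129]
STORE_FAST q → q=-129. Stack: []
LOAD_FAST_LOAD_FAST y,b → push -110,2. Stack: [-110, 2]
BINARY_OP // → -110 // 2 = -55. Stack: [-55]
STORE_FAST k → k=-55. Stack: []
LOAD_FAST k → push -55. Stack: [-55]
RETURN_VALUE → return -55.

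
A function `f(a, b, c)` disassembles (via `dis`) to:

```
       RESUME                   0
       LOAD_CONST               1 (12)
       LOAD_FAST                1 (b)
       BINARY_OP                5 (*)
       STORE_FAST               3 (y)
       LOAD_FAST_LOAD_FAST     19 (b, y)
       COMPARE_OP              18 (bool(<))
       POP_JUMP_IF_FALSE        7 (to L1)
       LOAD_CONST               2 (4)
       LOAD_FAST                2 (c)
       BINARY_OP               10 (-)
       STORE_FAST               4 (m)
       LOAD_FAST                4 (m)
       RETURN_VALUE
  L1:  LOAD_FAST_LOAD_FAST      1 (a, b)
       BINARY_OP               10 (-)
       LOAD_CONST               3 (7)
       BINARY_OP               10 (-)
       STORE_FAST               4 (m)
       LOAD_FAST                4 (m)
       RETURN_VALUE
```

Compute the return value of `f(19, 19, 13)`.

-9

LOAD_CONST → push 12. Stack: [12]
LOAD_FAST b → push 19. Stack: [12, 19]
BINARY_OP * → 12 * 19 = 228. Stack: [228]
STORE_FAST y → y=228. Stack: []
LOAD_FAST_LOAD_FAST b,y → push 19,228. Stack: [19, 228]
COMPARE_OP bool(<) → 19 vs 228 = True. Stack: [True]
POP_JUMP_IF_FALSE → pop True; no jump. Stack: []
LOAD_CONST → push 4. Stack: [4]
LOAD_FAST c → push 13. Stack: [4, 13]
BINARY_OP - → 4 - 13 = -9. Stack: [-9]
STORE_FAST m → m=-9. Stack: []
LOAD_FAST m → push -9. Stack: [-9]
RETURN_VALUE → return -9.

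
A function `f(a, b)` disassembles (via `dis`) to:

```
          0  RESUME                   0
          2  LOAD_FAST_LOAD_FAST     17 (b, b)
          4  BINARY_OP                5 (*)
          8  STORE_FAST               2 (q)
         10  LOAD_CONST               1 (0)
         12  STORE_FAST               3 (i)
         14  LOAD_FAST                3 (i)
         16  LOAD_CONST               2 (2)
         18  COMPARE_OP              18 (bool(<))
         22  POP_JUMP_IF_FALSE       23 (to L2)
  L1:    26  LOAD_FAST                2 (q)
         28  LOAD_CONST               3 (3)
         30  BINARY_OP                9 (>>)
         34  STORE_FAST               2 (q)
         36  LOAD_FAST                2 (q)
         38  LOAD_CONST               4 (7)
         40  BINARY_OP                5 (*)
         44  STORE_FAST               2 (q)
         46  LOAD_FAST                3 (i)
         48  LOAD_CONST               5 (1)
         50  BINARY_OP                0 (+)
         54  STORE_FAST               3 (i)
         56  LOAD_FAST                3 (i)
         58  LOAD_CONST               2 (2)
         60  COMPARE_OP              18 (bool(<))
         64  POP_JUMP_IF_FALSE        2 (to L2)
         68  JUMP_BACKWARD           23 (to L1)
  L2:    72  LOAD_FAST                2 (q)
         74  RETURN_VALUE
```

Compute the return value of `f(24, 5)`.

14

LOAD_FAST_LOAD_FAST b,b → push 5,5. Stack: [5, 5]
BINARY_OP * → 5 * 5 = 25. Stack: [25]
STORE_FAST q → q=25. Stack: []
LOAD_CONST → push 0. Stack: [0]
STORE_FAST i → i=0. Stack: []
LOAD_FAST i → push 0. Stack: [0]
LOAD_CONST → push 2. Stack: [0, 2]
COMPARE_OP bool(<) → 0 vs 2 = True. Stack: [True]
POP_JUMP_IF_FALSE → pop True; no jump. Stack: []
LOAD_FAST q → push 25. Stack: [25]
LOAD_CONST → push 3. Stack: [25, 3]
BINARY_OP >> → 25 >> 3 = 3. Stack: [3]
STORE_FAST q → q=3. Stack: []
LOAD_FAST q → push 3. Stack: [3]
LOAD_CONST → push 7. Stack: [3, 7]
BINARY_OP * → 3 * 7 = 21. Stack: [21]
STORE_FAST q → q=21. Stack: []
LOAD_FAST i → push 0. Stack: [0]
LOAD_CONST → push 1. Stack: [0, 1]
BINARY_OP + → 0 + 1 = 1. Stack: [1]
STORE_FAST i → i=1. Stack: []
LOAD_FAST i → push 1. Stack: [1]
LOAD_CONST → push 2. Stack: [1, 2]
COMPARE_OP bool(<) → 1 vs 2 = True. Stack: [True]
POP_JUMP_IF_FALSE → pop True; no jump. Stack: []
LOAD_FAST q → push 21. Stack: [21]
LOAD_CONST → push 3. Stack: [21, 3]
BINARY_OP >> → 21 >> 3 = 2. Stack: [2]
STORE_FAST q → q=2. Stack: []
LOAD_FAST q → push 2. Stack: [2]
LOAD_CONST → push 7. Stack: [2, 7]
BINARY_OP * → 2 * 7 = 14. Stack: [14]
STORE_FAST q → q=14. Stack: []
LOAD_FAST i → push 1. Stack: [1]
LOAD_CONST → push 1. Stack: [1, 1]
BINARY_OP + → 1 + 1 = 2. Stack: [2]
STORE_FAST i → i=2. Stack: []
LOAD_FAST i → push 2. Stack: [2]
LOAD_CONST → push 2. Stack: [2, 2]
COMPARE_OP bool(<) → 2 vs 2 = False. Stack: [False]
POP_JUMP_IF_FALSE → pop False; jump. Stack: []
LOAD_FAST q → push 14. Stack: [14]
RETURN_VALUE → return 14.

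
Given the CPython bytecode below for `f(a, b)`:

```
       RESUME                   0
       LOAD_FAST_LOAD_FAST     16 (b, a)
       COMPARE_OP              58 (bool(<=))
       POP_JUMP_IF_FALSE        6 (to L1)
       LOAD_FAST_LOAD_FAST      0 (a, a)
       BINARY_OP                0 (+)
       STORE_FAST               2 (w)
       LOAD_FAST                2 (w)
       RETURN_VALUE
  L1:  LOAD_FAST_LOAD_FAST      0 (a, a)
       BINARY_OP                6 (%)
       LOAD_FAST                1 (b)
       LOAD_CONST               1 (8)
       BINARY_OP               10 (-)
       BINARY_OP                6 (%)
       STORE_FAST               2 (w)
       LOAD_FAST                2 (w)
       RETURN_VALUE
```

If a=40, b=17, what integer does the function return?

LOAD_FAST_LOAD_FAST b,a → push 17,40. Stack: [17, 40]
COMPARE_OP bool(<=) → 17 vs 40 = True. Stack: [True]
POP_JUMP_IF_FALSE → pop True; no jump. Stack: []
LOAD_FAST_LOAD_FAST a,a → push 40,40. Stack: [40, 40]
BINARY_OP + → 40 + 40 = 80. Stack: [80]
STORE_FAST w → w=80. Stack: []
LOAD_FAST w → push 80. Stack: [80]
RETURN_VALUE → return 80.

80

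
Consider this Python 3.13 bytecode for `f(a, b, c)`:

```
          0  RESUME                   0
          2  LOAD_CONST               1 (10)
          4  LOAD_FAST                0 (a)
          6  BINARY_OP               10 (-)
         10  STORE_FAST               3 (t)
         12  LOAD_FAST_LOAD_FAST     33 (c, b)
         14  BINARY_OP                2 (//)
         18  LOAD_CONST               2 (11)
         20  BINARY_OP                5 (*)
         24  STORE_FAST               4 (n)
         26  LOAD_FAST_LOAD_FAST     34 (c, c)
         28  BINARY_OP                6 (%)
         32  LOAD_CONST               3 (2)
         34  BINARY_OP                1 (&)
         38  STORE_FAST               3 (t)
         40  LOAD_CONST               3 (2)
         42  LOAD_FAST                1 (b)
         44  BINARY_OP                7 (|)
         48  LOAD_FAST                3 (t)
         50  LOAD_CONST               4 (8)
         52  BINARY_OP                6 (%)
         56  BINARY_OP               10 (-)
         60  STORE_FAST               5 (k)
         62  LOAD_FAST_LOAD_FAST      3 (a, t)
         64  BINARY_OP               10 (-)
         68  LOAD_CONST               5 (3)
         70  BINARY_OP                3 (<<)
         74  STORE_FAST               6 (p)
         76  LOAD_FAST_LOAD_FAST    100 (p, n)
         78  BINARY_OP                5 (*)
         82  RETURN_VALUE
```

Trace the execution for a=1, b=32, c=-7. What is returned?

LOAD_CONST → push 10. Stack: [10]
LOAD_FAST a → push 1. Stack: [10, 1]
BINARY_OP - → 10 - 1 = 9. Stack: [9]
STORE_FAST t → t=9. Stack: []
LOAD_FAST_LOAD_FAST c,b → push -7,32. Stack: [-7, 32]
BINARY_OP // → -7 // 32 = -1. Stack: [-1]
LOAD_CONST → push 11. Stack: [-1, 11]
BINARY_OP * → -1 * 11 = -11. Stack: [-11]
STORE_FAST n → n=-11. Stack: []
LOAD_FAST_LOAD_FAST c,c → push -7,-7. Stack: [-7, -7]
BINARY_OP % → -7 % -7 = 0. Stack: [0]
LOAD_CONST → push 2. Stack: [0, 2]
BINARY_OP & → 0 & 2 = 0. Stack: [0]
STORE_FAST t → t=0. Stack: []
LOAD_CONST → push 2. Stack: [2]
LOAD_FAST b → push 32. Stack: [2, 32]
BINARY_OP | → 2 | 32 = 34. Stack: [34]
LOAD_FAST t → push 0. Stack: [34, 0]
LOAD_CONST → push 8. Stack: [34, 0, 8]
BINARY_OP % → 0 % 8 = 0. Stack: [34, 0]
BINARY_OP - → 34 - 0 = 34. Stack: [34]
STORE_FAST k → k=34. Stack: []
LOAD_FAST_LOAD_FAST a,t → push 1,0. Stack: [1, 0]
BINARY_OP - → 1 - 0 = 1. Stack: [1]
LOAD_CONST → push 3. Stack: [1, 3]
BINARY_OP << → 1 << 3 = 8. Stack: [8]
STORE_FAST p → p=8. Stack: []
LOAD_FAST_LOAD_FAST p,n → push 8,-11. Stack: [8, -11]
BINARY_OP * → 8 * -11 = -88. Stack: [-88]
RETURN_VALUE → return -88.

-88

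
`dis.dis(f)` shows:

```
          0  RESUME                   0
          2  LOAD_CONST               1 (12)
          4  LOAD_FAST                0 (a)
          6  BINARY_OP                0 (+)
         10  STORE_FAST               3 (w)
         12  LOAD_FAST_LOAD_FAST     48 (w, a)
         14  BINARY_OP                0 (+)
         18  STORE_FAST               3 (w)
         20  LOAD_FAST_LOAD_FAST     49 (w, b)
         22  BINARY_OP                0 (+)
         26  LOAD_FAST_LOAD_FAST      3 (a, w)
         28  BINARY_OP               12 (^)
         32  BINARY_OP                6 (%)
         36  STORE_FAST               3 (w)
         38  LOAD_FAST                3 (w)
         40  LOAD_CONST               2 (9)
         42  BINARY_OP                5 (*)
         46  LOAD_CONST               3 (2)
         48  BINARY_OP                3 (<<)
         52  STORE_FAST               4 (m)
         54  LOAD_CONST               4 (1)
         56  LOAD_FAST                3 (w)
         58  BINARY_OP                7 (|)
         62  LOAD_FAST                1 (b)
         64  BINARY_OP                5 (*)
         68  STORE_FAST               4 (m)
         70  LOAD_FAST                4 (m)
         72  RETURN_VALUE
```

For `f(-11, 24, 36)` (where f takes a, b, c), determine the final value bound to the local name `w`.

2

LOAD_CONST → push 12. Stack: [12]
LOAD_FAST a → push -11. Stack: [12, -11]
BINARY_OP + → 12 + -11 = 1. Stack: [1]
STORE_FAST w → w=1. Stack: []
LOAD_FAST_LOAD_FAST w,a → push 1,-11. Stack: [1, -11]
BINARY_OP + → 1 + -11 = -10. Stack: [-10]
STORE_FAST w → w=-10. Stack: []
LOAD_FAST_LOAD_FAST w,b → push -10,24. Stack: [-10, 24]
BINARY_OP + → -10 + 24 = 14. Stack: [14]
LOAD_FAST_LOAD_FAST a,w → push -11,-10. Stack: [14, -11, -10]
BINARY_OP ^ → -11 ^ -10 = 3. Stack: [14, 3]
BINARY_OP % → 14 % 3 = 2. Stack: [2]
STORE_FAST w → w=2. Stack: []
LOAD_FAST w → push 2. Stack: [2]
LOAD_CONST → push 9. Stack: [2, 9]
BINARY_OP * → 2 * 9 = 18. Stack: [18]
LOAD_CONST → push 2. Stack: [18, 2]
BINARY_OP << → 18 << 2 = 72. Stack: [72]
STORE_FAST m → m=72. Stack: []
LOAD_CONST → push 1. Stack: [1]
LOAD_FAST w → push 2. Stack: [1, 2]
BINARY_OP | → 1 | 2 = 3. Stack: [3]
LOAD_FAST b → push 24. Stack: [3, 24]
BINARY_OP * → 3 * 24 = 72. Stack: [72]
STORE_FAST m → m=72. Stack: []
LOAD_FAST m → push 72. Stack: [72]
RETURN_VALUE → return 72.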